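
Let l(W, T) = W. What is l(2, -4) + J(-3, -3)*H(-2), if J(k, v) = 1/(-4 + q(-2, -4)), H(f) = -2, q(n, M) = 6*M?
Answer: 29/14 ≈ 2.0714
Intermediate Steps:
J(k, v) = -1/28 (J(k, v) = 1/(-4 + 6*(-4)) = 1/(-4 - 24) = 1/(-28) = -1/28)
l(2, -4) + J(-3, -3)*H(-2) = 2 - 1/28*(-2) = 2 + 1/14 = 29/14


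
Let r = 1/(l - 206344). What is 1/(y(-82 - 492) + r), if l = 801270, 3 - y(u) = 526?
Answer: -594926/311146297 ≈ -0.0019120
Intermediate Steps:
y(u) = -523 (y(u) = 3 - 1*526 = 3 - 526 = -523)
r = 1/594926 (r = 1/(801270 - 206344) = 1/594926 ≈ 1.6809e-6)
1/(y(-82 - 492) + r) = 1/(-523 + 1/594926) = 1/(-311146297/594926) = -594926/311146297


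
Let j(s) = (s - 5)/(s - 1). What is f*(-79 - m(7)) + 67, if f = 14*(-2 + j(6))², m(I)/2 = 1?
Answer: -90179/25 ≈ -3607.2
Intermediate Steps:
m(I) = 2 (m(I) = 2*1 = 2)
j(s) = (-5 + s)/(-1 + s)
f = 1134/25 (f = 14*(-2 + (-5 + 6)/(-1 + 6))² = 14*(-2 + 1/5)² = 14*(-2 + (⅕)*1)² = 14*(-2 + ⅕)² = 14*(-9/5)² = 14*(81/25) = 1134/25 ≈ 45.360)
f*(-79 - m(7)) + 67 = 1134*(-79 - 1*2)/25 + 67 = 1134*(-79 - 2)/25 + 67 = (1134/25)*(-81) + 67 = -91854/25 + 67 = -90179/25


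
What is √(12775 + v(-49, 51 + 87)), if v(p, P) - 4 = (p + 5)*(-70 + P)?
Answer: √9787 ≈ 98.929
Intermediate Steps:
v(p, P) = 4 + (-70 + P)*(5 + p) (v(p, P) = 4 + (p + 5)*(-70 + P) = 4 + (5 + p)*(-70 + P) = 4 + (-70 + P)*(5 + p))
√(12775 + v(-49, 51 + 87)) = √(12775 + (-346 - 70*(-49) + 5*(51 + 87) + (51 + 87)*(-49))) = √(12775 + (-346 + 3430 + 5*138 + 138*(-49))) = √(12775 + (-346 + 3430 + 690 - 6762)) = √(12775 - 2988) = √9787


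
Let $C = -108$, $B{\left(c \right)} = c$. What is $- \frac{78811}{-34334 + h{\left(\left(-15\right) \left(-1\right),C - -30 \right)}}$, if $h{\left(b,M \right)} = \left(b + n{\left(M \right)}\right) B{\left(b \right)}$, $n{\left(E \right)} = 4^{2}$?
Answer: $\frac{78811}{33869} \approx 2.3269$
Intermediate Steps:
$n{\left(E \right)} = 16$
$h{\left(b,M \right)} = b \left(16 + b\right)$ ($h{\left(b,M \right)} = \left(b + 16\right) b = \left(16 + b\right) b = b \left(16 + b\right)$)
$- \frac{78811}{-34334 + h{\left(\left(-15\right) \left(-1\right),C - -30 \right)}} = - \frac{78811}{-34334 + \left(-15\right) \left(-1\right) \left(16 - -15\right)} = - \frac{78811}{-34334 + 15 \left(16 + 15\right)} = - \frac{78811}{-34334 + 15 \cdot 31} = - \frac{78811}{-34334 + 465} = - \frac{78811}{-33869} = \left(-78811\right) \left(- \frac{1}{33869}\right) = \frac{78811}{33869}$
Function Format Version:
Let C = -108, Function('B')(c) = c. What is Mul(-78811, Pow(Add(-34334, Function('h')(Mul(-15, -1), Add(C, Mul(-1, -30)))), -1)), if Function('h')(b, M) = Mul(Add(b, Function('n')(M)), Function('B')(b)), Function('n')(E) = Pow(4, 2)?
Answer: Rational(78811, 33869) ≈ 2.3269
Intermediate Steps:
Function('n')(E) = 16
Function('h')(b, M) = Mul(b, Add(16, b)) (Function('h')(b, M) = Mul(Add(b, 16), b) = Mul(Add(16, b), b) = Mul(b, Add(16, b)))
Mul(-78811, Pow(Add(-34334, Function('h')(Mul(-15, -1), Add(C, Mul(-1, -30)))), -1)) = Mul(-78811, Pow(Add(-34334, Mul(Mul(-15, -1), Add(16, Mul(-15, -1)))), -1)) = Mul(-78811, Pow(Add(-34334, Mul(15, Add(16, 15))), -1)) = Mul(-78811, Pow(Add(-34334, Mul(15, 31)), -1)) = Mul(-78811, Pow(Add(-34334, 465), -1)) = Mul(-78811, Pow(-33869, -1)) = Mul(-78811, Rational(-1, 33869)) = Rational(78811, 33869)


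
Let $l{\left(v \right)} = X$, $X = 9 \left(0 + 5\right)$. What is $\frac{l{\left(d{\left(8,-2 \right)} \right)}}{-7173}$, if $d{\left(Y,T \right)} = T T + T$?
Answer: $- \frac{5}{797} \approx -0.0062735$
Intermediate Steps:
$X = 45$ ($X = 9 \cdot 5 = 45$)
$d{\left(Y,T \right)} = T + T^{2}$ ($d{\left(Y,T \right)} = T^{2} + T = T + T^{2}$)
$l{\left(v \right)} = 45$
$\frac{l{\left(d{\left(8,-2 \right)} \right)}}{-7173} = \frac{45}{-7173} = 45 \left(- \frac{1}{7173}\right) = - \frac{5}{797}$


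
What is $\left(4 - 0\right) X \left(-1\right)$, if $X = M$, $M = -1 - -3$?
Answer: $-8$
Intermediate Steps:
$M = 2$ ($M = -1 + 3 = 2$)
$X = 2$
$\left(4 - 0\right) X \left(-1\right) = \left(4 - 0\right) 2 \left(-1\right) = \left(4 + 0\right) 2 \left(-1\right) = 4 \cdot 2 \left(-1\right) = 8 \left(-1\right) = -8$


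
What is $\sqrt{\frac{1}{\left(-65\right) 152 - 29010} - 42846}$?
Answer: $\frac{i \sqrt{64801665795490}}{38890} \approx 206.99 i$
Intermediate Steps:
$\sqrt{\frac{1}{\left(-65\right) 152 - 29010} - 42846} = \sqrt{\frac{1}{-9880 - 29010} - 42846} = \sqrt{\frac{1}{-38890} - 42846} = \sqrt{- \frac{1}{38890} - 42846} = \sqrt{- \frac{1666280941}{38890}} = \frac{i \sqrt{64801665795490}}{38890}$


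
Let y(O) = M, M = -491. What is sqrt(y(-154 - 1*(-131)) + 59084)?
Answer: sqrt(58593) ≈ 242.06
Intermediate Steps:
y(O) = -491
sqrt(y(-154 - 1*(-131)) + 59084) = sqrt(-491 + 59084) = sqrt(58593)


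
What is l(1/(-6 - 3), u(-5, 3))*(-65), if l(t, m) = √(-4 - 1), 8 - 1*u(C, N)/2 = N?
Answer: -65*I*√5 ≈ -145.34*I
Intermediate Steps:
u(C, N) = 16 - 2*N
l(t, m) = I*√5 (l(t, m) = √(-5) = I*√5)
l(1/(-6 - 3), u(-5, 3))*(-65) = (I*√5)*(-65) = -65*I*√5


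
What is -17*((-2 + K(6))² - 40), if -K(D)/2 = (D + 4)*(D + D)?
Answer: -994908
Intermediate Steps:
K(D) = -4*D*(4 + D) (K(D) = -2*(D + 4)*(D + D) = -2*(4 + D)*2*D = -4*D*(4 + D))
-17*((-2 + K(6))² - 40) = -17*((-2 - 4*6*(4 + 6))² - 40) = -17*((-2 - 4*6*10)² - 40) = -17*((-2 - 240)² - 40) = -17*((-242)² - 40) = -17*(58564 - 40) = -17*58524 = -994908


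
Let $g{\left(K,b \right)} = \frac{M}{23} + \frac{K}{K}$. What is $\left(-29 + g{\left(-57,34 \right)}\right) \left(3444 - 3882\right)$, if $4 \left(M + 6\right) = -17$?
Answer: $\frac{573123}{46} \approx 12459.0$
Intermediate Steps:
$M = - \frac{41}{4}$ ($M = -6 + \frac{1}{4} \left(-17\right) = -6 - \frac{17}{4} = - \frac{41}{4} \approx -10.25$)
$g{\left(K,b \right)} = \frac{51}{92}$ ($g{\left(K,b \right)} = - \frac{41}{4 \cdot 23} + \frac{K}{K} = \left(- \frac{41}{4}\right) \frac{1}{23} + 1 = - \frac{41}{92} + 1 = \frac{51}{92}$)
$\left(-29 + g{\left(-57,34 \right)}\right) \left(3444 - 3882\right) = \left(-29 + \frac{51}{92}\right) \left(3444 - 3882\right) = \left(- \frac{2617}{92}\right) \left(-438\right) = \frac{573123}{46}$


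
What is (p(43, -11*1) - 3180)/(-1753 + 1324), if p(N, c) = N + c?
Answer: 3148/429 ≈ 7.3380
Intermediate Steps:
(p(43, -11*1) - 3180)/(-1753 + 1324) = ((43 - 11*1) - 3180)/(-1753 + 1324) = ((43 - 11) - 3180)/(-429) = (32 - 3180)*(-1/429) = -3148*(-1/429) = 3148/429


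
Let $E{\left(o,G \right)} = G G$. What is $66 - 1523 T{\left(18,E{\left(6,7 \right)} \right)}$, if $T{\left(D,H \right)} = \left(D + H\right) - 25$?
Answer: $-63900$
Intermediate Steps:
$E{\left(o,G \right)} = G^{2}$
$T{\left(D,H \right)} = -25 + D + H$
$66 - 1523 T{\left(18,E{\left(6,7 \right)} \right)} = 66 - 1523 \left(-25 + 18 + 7^{2}\right) = 66 - 1523 \left(-25 + 18 + 49\right) = 66 - 63966 = -63900$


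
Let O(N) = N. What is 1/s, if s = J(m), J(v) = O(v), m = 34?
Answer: 1/34 ≈ 0.029412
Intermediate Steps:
J(v) = v
s = 34
1/s = 1/34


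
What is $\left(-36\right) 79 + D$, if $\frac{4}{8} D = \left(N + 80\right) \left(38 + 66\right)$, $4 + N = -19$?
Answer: $9012$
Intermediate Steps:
$N = -23$ ($N = -4 - 19 = -23$)
$D = 11856$ ($D = 2 \left(-23 + 80\right) \left(38 + 66\right) = 2 \cdot 57 \cdot 104 = 2 \cdot 5928 = 11856$)
$\left(-36\right) 79 + D = \left(-36\right) 79 + 11856 = -2844 + 11856 = 9012$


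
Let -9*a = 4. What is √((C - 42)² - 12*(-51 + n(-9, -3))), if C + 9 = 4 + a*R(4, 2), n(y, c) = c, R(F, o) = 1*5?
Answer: √248737/9 ≈ 55.415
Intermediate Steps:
a = -4/9 (a = -⅑*4 = -4/9 ≈ -0.44444)
R(F, o) = 5
C = -65/9 (C = -9 + (4 - 4/9*5) = -9 + (4 - 20/9) = -9 + 16/9 = -65/9 ≈ -7.2222)
√((C - 42)² - 12*(-51 + n(-9, -3))) = √((-65/9 - 42)² - 12*(-51 - 3)) = √((-443/9)² - 12*(-54)) = √(196249/81 + 648) = √(248737/81) = √248737/9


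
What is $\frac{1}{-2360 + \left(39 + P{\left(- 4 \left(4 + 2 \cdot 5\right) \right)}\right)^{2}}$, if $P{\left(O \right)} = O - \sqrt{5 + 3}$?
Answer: $- \frac{2063}{4246721} - \frac{68 \sqrt{2}}{4246721} \approx -0.00050843$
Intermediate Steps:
$P{\left(O \right)} = O - 2 \sqrt{2}$ ($P{\left(O \right)} = O - \sqrt{8} = O - 2 \sqrt{2}$)
$\frac{1}{-2360 + \left(39 + P{\left(- 4 \left(4 + 2 \cdot 5\right) \right)}\right)^{2}} = \frac{1}{-2360 + \left(39 - \left(2 \sqrt{2} + 4 \left(4 + 2 \cdot 5\right)\right)\right)^{2}} = \frac{1}{-2360 + \left(39 - \left(2 \sqrt{2} + 4 \left(4 + 10\right)\right)\right)^{2}} = \frac{1}{-2360 + \left(39 - \left(56 + 2 \sqrt{2}\right)\right)^{2}} = \frac{1}{-2360 + \left(-17 - 2 \sqrt{2}\right)^{2}}$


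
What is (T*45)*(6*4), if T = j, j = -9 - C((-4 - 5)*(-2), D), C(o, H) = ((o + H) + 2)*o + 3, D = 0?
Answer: -401760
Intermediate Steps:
C(o, H) = 3 + o*(2 + H + o) (C(o, H) = ((H + o) + 2)*o + 3 = (2 + H + o)*o + 3 = o*(2 + H + o) + 3 = 3 + o*(2 + H + o))
j = -372 (j = -9 - (3 + ((-4 - 5)*(-2))² + 2*((-4 - 5)*(-2)) + 0*((-4 - 5)*(-2))) = -9 - (3 + (-9*(-2))² + 2*(-9*(-2)) + 0*(-9*(-2))) = -9 - (3 + 18² + 2*18 + 0*18) = -9 - (3 + 324 + 36 + 0) = -9 - 1*363 = -9 - 363 = -372)
T = -372
(T*45)*(6*4) = (-372*45)*(6*4) = -16740*24 = -401760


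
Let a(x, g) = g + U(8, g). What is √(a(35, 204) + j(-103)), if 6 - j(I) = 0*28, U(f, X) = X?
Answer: 3*√46 ≈ 20.347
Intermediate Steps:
a(x, g) = 2*g (a(x, g) = g + g = 2*g)
j(I) = 6 (j(I) = 6 - 0*28 = 6 - 1*0 = 6 + 0 = 6)
√(a(35, 204) + j(-103)) = √(2*204 + 6) = √(408 + 6) = √414 = 3*√46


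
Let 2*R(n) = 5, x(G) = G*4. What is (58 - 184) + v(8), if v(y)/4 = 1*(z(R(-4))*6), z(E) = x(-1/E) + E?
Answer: -522/5 ≈ -104.40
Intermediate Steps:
x(G) = 4*G
R(n) = 5/2 (R(n) = (1/2)*5 = 5/2)
z(E) = E - 4/E (z(E) = 4*(-1/E) + E = -4/E + E = E - 4/E)
v(y) = 108/5 (v(y) = 4*(1*((5/2 - 4/5/2)*6)) = 4*(1*((5/2 - 4*2/5)*6)) = 4*(1*((5/2 - 8/5)*6)) = 4*(1*((9/10)*6)) = 4*(1*(27/5)) = 4*(27/5) = 108/5)
(58 - 184) + v(8) = (58 - 184) + 108/5 = -126 + 108/5 = -522/5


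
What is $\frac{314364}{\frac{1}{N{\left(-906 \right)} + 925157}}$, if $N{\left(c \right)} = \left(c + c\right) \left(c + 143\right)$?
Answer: $725461889532$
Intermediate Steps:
$N{\left(c \right)} = 2 c \left(143 + c\right)$
$\frac{314364}{\frac{1}{N{\left(-906 \right)} + 925157}} = \frac{314364}{\frac{1}{2 \left(-906\right) \left(143 - 906\right) + 925157}} = \frac{314364}{\frac{1}{2 \left(-906\right) \left(-763\right) + 925157}} = \frac{314364}{\frac{1}{1382556 + 925157}} = \frac{314364}{\frac{1}{2307713}} = 314364 \frac{1}{\frac{1}{2307713}} = 314364 \cdot 2307713 = 725461889532$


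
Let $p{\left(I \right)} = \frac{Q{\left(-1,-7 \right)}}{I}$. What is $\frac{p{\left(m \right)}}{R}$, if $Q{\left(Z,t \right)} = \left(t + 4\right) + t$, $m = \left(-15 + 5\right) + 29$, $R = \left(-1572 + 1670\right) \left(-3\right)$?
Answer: $\frac{5}{2793} \approx 0.0017902$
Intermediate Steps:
$R = -294$ ($R = 98 \left(-3\right) = -294$)
$m = 19$ ($m = -10 + 29 = 19$)
$Q{\left(Z,t \right)} = 4 + 2 t$ ($Q{\left(Z,t \right)} = \left(4 + t\right) + t = 4 + 2 t$)
$p{\left(I \right)} = - \frac{10}{I}$ ($p{\left(I \right)} = \frac{4 + 2 \left(-7\right)}{I} = \frac{4 - 14}{I} = - \frac{10}{I}$)
$\frac{p{\left(m \right)}}{R} = \frac{\left(-10\right) \frac{1}{19}}{-294} = \left(-10\right) \frac{1}{19} \left(- \frac{1}{294}\right) = \left(- \frac{10}{19}\right) \left(- \frac{1}{294}\right) = \frac{5}{2793}$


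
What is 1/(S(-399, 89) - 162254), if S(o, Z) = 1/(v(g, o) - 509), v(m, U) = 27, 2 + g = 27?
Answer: -482/78206429 ≈ -6.1632e-6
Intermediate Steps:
g = 25 (g = -2 + 27 = 25)
S(o, Z) = -1/482 (S(o, Z) = 1/(27 - 509) = 1/(-482) = -1/482)
1/(S(-399, 89) - 162254) = 1/(-1/482 - 162254) = 1/(-78206429/482) = -482/78206429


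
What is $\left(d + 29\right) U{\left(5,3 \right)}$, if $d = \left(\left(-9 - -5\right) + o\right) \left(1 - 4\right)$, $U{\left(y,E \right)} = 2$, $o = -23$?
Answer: $220$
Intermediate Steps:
$d = 81$ ($d = \left(\left(-9 - -5\right) - 23\right) \left(1 - 4\right) = \left(\left(-9 + 5\right) - 23\right) \left(-3\right) = \left(-4 - 23\right) \left(-3\right) = \left(-27\right) \left(-3\right) = 81$)
$\left(d + 29\right) U{\left(5,3 \right)} = \left(81 + 29\right) 2 = 110 \cdot 2 = 220$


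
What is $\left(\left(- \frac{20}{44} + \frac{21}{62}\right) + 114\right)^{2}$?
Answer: $\frac{6032473561}{465124} \approx 12970.0$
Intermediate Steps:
$\left(\left(- \frac{20}{44} + \frac{21}{62}\right) + 114\right)^{2} = \left(\left(\left(-20\right) \frac{1}{44} + 21 \cdot \frac{1}{62}\right) + 114\right)^{2} = \left(\left(- \frac{5}{11} + \frac{21}{62}\right) + 114\right)^{2} = \left(- \frac{79}{682} + 114\right)^{2} = \left(\frac{77669}{682}\right)^{2} = \frac{6032473561}{465124}$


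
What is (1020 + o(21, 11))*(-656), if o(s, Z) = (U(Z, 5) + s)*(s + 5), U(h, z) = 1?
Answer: -1044352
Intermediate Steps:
o(s, Z) = (1 + s)*(5 + s) (o(s, Z) = (1 + s)*(s + 5) = (1 + s)*(5 + s))
(1020 + o(21, 11))*(-656) = (1020 + (5 + 21**2 + 6*21))*(-656) = (1020 + (5 + 441 + 126))*(-656) = (1020 + 572)*(-656) = 1592*(-656) = -1044352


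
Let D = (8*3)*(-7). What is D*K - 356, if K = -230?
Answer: 38284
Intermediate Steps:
D = -168 (D = 24*(-7) = -168)
D*K - 356 = -168*(-230) - 356 = 38640 - 356 = 38284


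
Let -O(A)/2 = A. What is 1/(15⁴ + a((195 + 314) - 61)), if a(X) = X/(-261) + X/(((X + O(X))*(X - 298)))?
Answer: 13050/660633763 ≈ 1.9754e-5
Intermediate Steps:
O(A) = -2*A
a(X) = -1/(-298 + X) - X/261 (a(X) = X/(-261) + X/(((X - 2*X)*(X - 298))) = X*(-1/261) + X/(((-X)*(-298 + X))) = -X/261 + X/((-X*(-298 + X))) = -X/261 + X*(-1/(X*(-298 + X))) = -X/261 - 1/(-298 + X) = -1/(-298 + X) - X/261)
1/(15⁴ + a((195 + 314) - 61)) = 1/(15⁴ + (261 + ((195 + 314) - 61)² - 298*((195 + 314) - 61))/(261*(298 - ((195 + 314) - 61)))) = 1/(50625 + (261 + (509 - 61)² - 298*(509 - 61))/(261*(298 - (509 - 61)))) = 1/(50625 + (261 + 448² - 298*448)/(261*(298 - 1*448))) = 1/(50625 + (261 + 200704 - 133504)/(261*(298 - 448))) = 1/(50625 + (1/261)*67461/(-150)) = 1/(50625 + (1/261)*(-1/150)*67461) = 1/(50625 - 22487/13050) = 1/(660633763/13050) = 13050/660633763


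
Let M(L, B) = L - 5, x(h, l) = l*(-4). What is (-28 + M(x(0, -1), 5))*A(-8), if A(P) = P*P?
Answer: -1856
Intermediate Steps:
x(h, l) = -4*l
M(L, B) = -5 + L
A(P) = P²
(-28 + M(x(0, -1), 5))*A(-8) = (-28 + (-5 - 4*(-1)))*(-8)² = (-28 + (-5 + 4))*64 = (-28 - 1)*64 = -29*64 = -1856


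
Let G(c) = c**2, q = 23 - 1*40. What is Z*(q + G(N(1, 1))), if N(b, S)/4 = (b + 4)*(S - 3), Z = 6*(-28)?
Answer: -265944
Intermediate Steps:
Z = -168
q = -17 (q = 23 - 40 = -17)
N(b, S) = 4*(-3 + S)*(4 + b) (N(b, S) = 4*((b + 4)*(S - 3)) = 4*((4 + b)*(-3 + S)) = 4*((-3 + S)*(4 + b)) = 4*(-3 + S)*(4 + b))
Z*(q + G(N(1, 1))) = -168*(-17 + (-48 - 12*1 + 16*1 + 4*1*1)**2) = -168*(-17 + (-48 - 12 + 16 + 4)**2) = -168*(-17 + (-40)**2) = -168*(-17 + 1600) = -168*1583 = -265944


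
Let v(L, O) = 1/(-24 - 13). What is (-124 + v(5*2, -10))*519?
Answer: -2381691/37 ≈ -64370.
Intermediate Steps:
v(L, O) = -1/37 (v(L, O) = 1/(-37) = -1/37)
(-124 + v(5*2, -10))*519 = (-124 - 1/37)*519 = -4589/37*519 = -2381691/37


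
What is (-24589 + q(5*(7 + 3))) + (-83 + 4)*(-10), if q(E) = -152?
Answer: -23951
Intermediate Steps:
(-24589 + q(5*(7 + 3))) + (-83 + 4)*(-10) = (-24589 - 152) + (-83 + 4)*(-10) = -24741 - 79*(-10) = -24741 + 790 = -23951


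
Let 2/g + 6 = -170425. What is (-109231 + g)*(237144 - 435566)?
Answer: 3693893114567586/170431 ≈ 2.1674e+10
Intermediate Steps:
g = -2/170431 (g = 2/(-6 - 170425) = 2/(-170431) = 2*(-1/170431) = -2/170431 ≈ -1.1735e-5)
(-109231 + g)*(237144 - 435566) = (-109231 - 2/170431)*(237144 - 435566) = -18616348563/170431*(-198422) = 3693893114567586/170431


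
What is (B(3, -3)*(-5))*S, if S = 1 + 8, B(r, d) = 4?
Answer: -180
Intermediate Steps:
S = 9
(B(3, -3)*(-5))*S = (4*(-5))*9 = -20*9 = -180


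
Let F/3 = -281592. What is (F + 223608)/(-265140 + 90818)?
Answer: 310584/87161 ≈ 3.5633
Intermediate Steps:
F = -844776 (F = 3*(-281592) = -844776)
(F + 223608)/(-265140 + 90818) = (-844776 + 223608)/(-265140 + 90818) = -621168/(-174322) = -621168*(-1/174322) = 310584/87161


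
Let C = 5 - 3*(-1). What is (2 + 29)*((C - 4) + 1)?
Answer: 155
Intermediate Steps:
C = 8 (C = 5 + 3 = 8)
(2 + 29)*((C - 4) + 1) = (2 + 29)*((8 - 4) + 1) = 31*(4 + 1) = 31*5 = 155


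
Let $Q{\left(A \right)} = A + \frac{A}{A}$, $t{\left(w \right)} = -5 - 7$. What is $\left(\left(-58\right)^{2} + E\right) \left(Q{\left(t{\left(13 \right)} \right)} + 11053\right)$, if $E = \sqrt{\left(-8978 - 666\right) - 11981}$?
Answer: $37145288 + 55210 i \sqrt{865} \approx 3.7145 \cdot 10^{7} + 1.6238 \cdot 10^{6} i$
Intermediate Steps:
$t{\left(w \right)} = -12$
$Q{\left(A \right)} = 1 + A$ ($Q{\left(A \right)} = A + 1 = 1 + A$)
$E = 5 i \sqrt{865}$ ($E = \sqrt{-9644 - 11981} = \sqrt{-21625} = 5 i \sqrt{865} \approx 147.05 i$)
$\left(\left(-58\right)^{2} + E\right) \left(Q{\left(t{\left(13 \right)} \right)} + 11053\right) = \left(\left(-58\right)^{2} + 5 i \sqrt{865}\right) \left(\left(1 - 12\right) + 11053\right) = \left(3364 + 5 i \sqrt{865}\right) \left(-11 + 11053\right) = \left(3364 + 5 i \sqrt{865}\right) 11042 = 37145288 + 55210 i \sqrt{865}$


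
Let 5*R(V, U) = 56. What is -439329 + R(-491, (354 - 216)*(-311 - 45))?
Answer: -2196589/5 ≈ -4.3932e+5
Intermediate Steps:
R(V, U) = 56/5 (R(V, U) = (⅕)*56 = 56/5)
-439329 + R(-491, (354 - 216)*(-311 - 45)) = -439329 + 56/5 = -2196589/5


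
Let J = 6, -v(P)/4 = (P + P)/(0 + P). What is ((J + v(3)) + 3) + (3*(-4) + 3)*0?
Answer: 1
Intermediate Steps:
v(P) = -8 (v(P) = -4*(P + P)/(0 + P) = -4*2*P/P = -4*2 = -8)
((J + v(3)) + 3) + (3*(-4) + 3)*0 = ((6 - 8) + 3) + (3*(-4) + 3)*0 = (-2 + 3) + (-12 + 3)*0 = 1 - 9*0 = 1 + 0 = 1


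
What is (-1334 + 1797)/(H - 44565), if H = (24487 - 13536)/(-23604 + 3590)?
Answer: -9266482/891934861 ≈ -0.010389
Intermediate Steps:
H = -10951/20014 (H = 10951/(-20014) = 10951*(-1/20014) = -10951/20014 ≈ -0.54717)
(-1334 + 1797)/(H - 44565) = (-1334 + 1797)/(-10951/20014 - 44565) = 463/(-891934861/20014) = 463*(-20014/891934861) = -9266482/891934861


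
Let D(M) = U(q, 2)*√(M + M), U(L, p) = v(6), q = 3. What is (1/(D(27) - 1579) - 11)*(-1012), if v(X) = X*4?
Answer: 27410107032/2462137 + 72864*√6/2462137 ≈ 11133.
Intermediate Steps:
v(X) = 4*X
U(L, p) = 24 (U(L, p) = 4*6 = 24)
D(M) = 24*√2*√M (D(M) = 24*√(M + M) = 24*√(2*M) = 24*(√2*√M) = 24*√2*√M)
(1/(D(27) - 1579) - 11)*(-1012) = (1/(24*√2*√27 - 1579) - 11)*(-1012) = (1/(24*√2*(3*√3) - 1579) - 11)*(-1012) = (1/(72*√6 - 1579) - 11)*(-1012) = (1/(-1579 + 72*√6) - 11)*(-1012) = (-11 + 1/(-1579 + 72*√6))*(-1012) = 11132 - 1012/(-1579 + 72*√6)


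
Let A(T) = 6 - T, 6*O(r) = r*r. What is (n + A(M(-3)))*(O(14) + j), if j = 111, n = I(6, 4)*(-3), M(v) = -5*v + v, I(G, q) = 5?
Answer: -3017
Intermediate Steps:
O(r) = r**2/6 (O(r) = (r*r)/6 = r**2/6)
M(v) = -4*v
n = -15 (n = 5*(-3) = -15)
(n + A(M(-3)))*(O(14) + j) = (-15 + (6 - (-4)*(-3)))*((1/6)*14**2 + 111) = (-15 + (6 - 1*12))*((1/6)*196 + 111) = (-15 + (6 - 12))*(98/3 + 111) = (-15 - 6)*(431/3) = -21*431/3 = -3017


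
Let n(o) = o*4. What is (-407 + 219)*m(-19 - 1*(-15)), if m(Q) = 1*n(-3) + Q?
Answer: 3008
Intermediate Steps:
n(o) = 4*o
m(Q) = -12 + Q (m(Q) = 1*(4*(-3)) + Q = 1*(-12) + Q = -12 + Q)
(-407 + 219)*m(-19 - 1*(-15)) = (-407 + 219)*(-12 + (-19 - 1*(-15))) = -188*(-12 + (-19 + 15)) = -188*(-12 - 4) = -188*(-16) = 3008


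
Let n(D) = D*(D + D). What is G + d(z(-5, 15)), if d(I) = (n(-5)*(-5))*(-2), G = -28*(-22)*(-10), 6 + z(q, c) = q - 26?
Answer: -5660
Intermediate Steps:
n(D) = 2*D² (n(D) = D*(2*D) = 2*D²)
z(q, c) = -32 + q (z(q, c) = -6 + (q - 26) = -6 + (-26 + q) = -32 + q)
G = -6160 (G = 616*(-10) = -6160)
d(I) = 500 (d(I) = ((2*(-5)²)*(-5))*(-2) = ((2*25)*(-5))*(-2) = (50*(-5))*(-2) = -250*(-2) = 500)
G + d(z(-5, 15)) = -6160 + 500 = -5660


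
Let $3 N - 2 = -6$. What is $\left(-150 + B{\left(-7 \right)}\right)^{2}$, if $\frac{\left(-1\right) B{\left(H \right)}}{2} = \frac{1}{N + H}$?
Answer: $\frac{14017536}{625} \approx 22428.0$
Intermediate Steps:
$N = - \frac{4}{3}$ ($N = \frac{2}{3} + \frac{1}{3} \left(-6\right) = \frac{2}{3} - 2 = - \frac{4}{3} \approx -1.3333$)
$B{\left(H \right)} = - \frac{2}{- \frac{4}{3} + H}$
$\left(-150 + B{\left(-7 \right)}\right)^{2} = \left(-150 - \frac{6}{-4 + 3 \left(-7\right)}\right)^{2} = \left(-150 - \frac{6}{-4 - 21}\right)^{2} = \left(-150 - \frac{6}{-25}\right)^{2} = \left(-150 - - \frac{6}{25}\right)^{2} = \left(-150 + \frac{6}{25}\right)^{2} = \left(- \frac{3744}{25}\right)^{2} = \frac{14017536}{625}$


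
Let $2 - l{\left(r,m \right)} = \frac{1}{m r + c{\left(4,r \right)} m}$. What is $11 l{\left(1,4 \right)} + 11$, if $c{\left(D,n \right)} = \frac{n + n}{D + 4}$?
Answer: $\frac{154}{5} \approx 30.8$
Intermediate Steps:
$c{\left(D,n \right)} = \frac{2 n}{4 + D}$
$l{\left(r,m \right)} = 2 - \frac{4}{5 m r}$ ($l{\left(r,m \right)} = 2 - \frac{1}{m r + \frac{2 r}{4 + 4} m} = 2 - \frac{1}{m r + \frac{2 r}{8} m} = 2 - \frac{1}{m r + 2 r \frac{1}{8} m} = 2 - \frac{1}{m r + \frac{r}{4} m} = 2 - \frac{1}{m r + \frac{m r}{4}} = 2 - \frac{1}{\frac{5}{4} m r} = 2 - \frac{4}{5 m r}$)
$11 l{\left(1,4 \right)} + 11 = 11 \left(2 - \frac{4}{5 \cdot 4 \cdot 1}\right) + 11 = 11 \left(2 - \frac{1}{5} \cdot 1\right) + 11 = 11 \left(2 - \frac{1}{5}\right) + 11 = 11 \cdot \frac{9}{5} + 11 = \frac{99}{5} + 11 = \frac{154}{5}$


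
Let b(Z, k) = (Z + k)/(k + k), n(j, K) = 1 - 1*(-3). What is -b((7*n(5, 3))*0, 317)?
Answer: -½ ≈ -0.50000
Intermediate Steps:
n(j, K) = 4 (n(j, K) = 1 + 3 = 4)
b(Z, k) = (Z + k)/(2*k) (b(Z, k) = (Z + k)/((2*k)) = (Z + k)*(1/(2*k)) = (Z + k)/(2*k))
-b((7*n(5, 3))*0, 317) = -((7*4)*0 + 317)/(2*317) = -(28*0 + 317)/(2*317) = -(0 + 317)/(2*317) = -317/(2*317) = -1*½ = -½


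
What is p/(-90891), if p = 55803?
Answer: -18601/30297 ≈ -0.61396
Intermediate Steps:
p/(-90891) = 55803/(-90891) = 55803*(-1/90891) = -18601/30297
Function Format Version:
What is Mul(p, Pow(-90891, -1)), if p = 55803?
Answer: Rational(-18601, 30297) ≈ -0.61396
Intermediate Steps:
Mul(p, Pow(-90891, -1)) = Mul(55803, Pow(-90891, -1)) = Mul(55803, Rational(-1, 90891)) = Rational(-18601, 30297)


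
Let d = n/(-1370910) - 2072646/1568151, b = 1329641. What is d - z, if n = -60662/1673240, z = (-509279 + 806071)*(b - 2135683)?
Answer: 47807102102417475990775851509/199840062453883800 ≈ 2.3923e+11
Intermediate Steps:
z = -239226817264 (z = (-509279 + 806071)*(1329641 - 2135683) = 296792*(-806042) = -239226817264)
n = -30331/836620 (n = -60662*1/1673240 = -30331/836620 ≈ -0.036254)
d = -264131258914071691/199840062453883800 (d = -30331/836620/(-1370910) - 2072646/1568151 = -30331/836620*(-1/1370910) - 2072646*1/1568151 = 30331/1146930724200 - 230294/174239 = -264131258914071691/199840062453883800 ≈ -1.3217)
d - z = -264131258914071691/199840062453883800 - 1*(-239226817264) = -264131258914071691/199840062453883800 + 239226817264 = 47807102102417475990775851509/199840062453883800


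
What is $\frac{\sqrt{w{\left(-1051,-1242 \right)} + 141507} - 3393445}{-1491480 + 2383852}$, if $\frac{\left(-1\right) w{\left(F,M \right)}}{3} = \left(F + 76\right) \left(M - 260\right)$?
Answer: $- \frac{3393445}{892372} + \frac{3 i \sqrt{472427}}{892372} \approx -3.8027 + 0.0023107 i$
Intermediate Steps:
$w{\left(F,M \right)} = - 3 \left(-260 + M\right) \left(76 + F\right)$ ($w{\left(F,M \right)} = - 3 \left(F + 76\right) \left(M - 260\right) = - 3 \left(76 + F\right) \left(-260 + M\right) = - 3 \left(-260 + M\right) \left(76 + F\right)$)
$\frac{\sqrt{w{\left(-1051,-1242 \right)} + 141507} - 3393445}{-1491480 + 2383852} = \frac{\sqrt{\left(59280 - -283176 + 780 \left(-1051\right) - \left(-3153\right) \left(-1242\right)\right) + 141507} - 3393445}{-1491480 + 2383852} = \frac{\sqrt{\left(59280 + 283176 - 819780 - 3916026\right) + 141507} - 3393445}{892372} = \left(\sqrt{-4393350 + 141507} - 3393445\right) \frac{1}{892372} = \left(\sqrt{-4251843} - 3393445\right) \frac{1}{892372} = \left(3 i \sqrt{472427} - 3393445\right) \frac{1}{892372} = \left(-3393445 + 3 i \sqrt{472427}\right) \frac{1}{892372} = - \frac{3393445}{892372} + \frac{3 i \sqrt{472427}}{892372}$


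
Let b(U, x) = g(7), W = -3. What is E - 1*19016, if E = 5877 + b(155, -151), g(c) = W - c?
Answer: -13149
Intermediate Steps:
g(c) = -3 - c
b(U, x) = -10 (b(U, x) = -3 - 1*7 = -3 - 7 = -10)
E = 5867 (E = 5877 - 10 = 5867)
E - 1*19016 = 5867 - 1*19016 = 5867 - 19016 = -13149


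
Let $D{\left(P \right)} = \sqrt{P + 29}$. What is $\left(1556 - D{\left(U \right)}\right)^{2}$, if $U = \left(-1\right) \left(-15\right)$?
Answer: $2421180 - 6224 \sqrt{11} \approx 2.4005 \cdot 10^{6}$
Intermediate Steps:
$U = 15$
$D{\left(P \right)} = \sqrt{29 + P}$
$\left(1556 - D{\left(U \right)}\right)^{2} = \left(1556 - \sqrt{29 + 15}\right)^{2} = \left(1556 - \sqrt{44}\right)^{2} = \left(1556 - 2 \sqrt{11}\right)^{2}$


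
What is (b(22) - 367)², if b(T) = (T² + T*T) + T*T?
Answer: 1177225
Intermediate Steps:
b(T) = 3*T² (b(T) = (T² + T²) + T² = 2*T² + T² = 3*T²)
(b(22) - 367)² = (3*22² - 367)² = (3*484 - 367)² = (1452 - 367)² = 1085² = 1177225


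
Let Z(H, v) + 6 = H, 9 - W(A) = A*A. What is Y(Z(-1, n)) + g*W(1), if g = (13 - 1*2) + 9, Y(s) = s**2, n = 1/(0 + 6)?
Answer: 209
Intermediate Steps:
n = 1/6 ≈ 0.16667
W(A) = 9 - A**2 (W(A) = 9 - A*A = 9 - A**2)
Z(H, v) = -6 + H
g = 20 (g = (13 - 2) + 9 = 11 + 9 = 20)
Y(Z(-1, n)) + g*W(1) = (-6 - 1)**2 + 20*(9 - 1*1**2) = (-7)**2 + 20*(9 - 1*1) = 49 + 20*(9 - 1) = 49 + 20*8 = 49 + 160 = 209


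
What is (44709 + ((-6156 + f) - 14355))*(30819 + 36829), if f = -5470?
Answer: 1266911744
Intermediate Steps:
(44709 + ((-6156 + f) - 14355))*(30819 + 36829) = (44709 + ((-6156 - 5470) - 14355))*(30819 + 36829) = (44709 + (-11626 - 14355))*67648 = (44709 - 25981)*67648 = 18728*67648 = 1266911744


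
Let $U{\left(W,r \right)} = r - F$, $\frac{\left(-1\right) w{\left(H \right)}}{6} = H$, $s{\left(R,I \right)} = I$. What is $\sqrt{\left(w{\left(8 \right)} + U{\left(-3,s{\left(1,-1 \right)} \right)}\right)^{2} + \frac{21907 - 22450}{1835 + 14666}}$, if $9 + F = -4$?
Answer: $\frac{13 \sqrt{2087987037}}{16501} \approx 36.0$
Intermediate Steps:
$F = -13$ ($F = -9 - 4 = -13$)
$w{\left(H \right)} = - 6 H$
$U{\left(W,r \right)} = 13 + r$ ($U{\left(W,r \right)} = r - -13 = r + 13 = 13 + r$)
$\sqrt{\left(w{\left(8 \right)} + U{\left(-3,s{\left(1,-1 \right)} \right)}\right)^{2} + \frac{21907 - 22450}{1835 + 14666}} = \sqrt{\left(\left(-6\right) 8 + \left(13 - 1\right)\right)^{2} + \frac{21907 - 22450}{1835 + 14666}} = \sqrt{\left(-48 + 12\right)^{2} - \frac{543}{16501}} = \sqrt{\left(-36\right)^{2} - \frac{543}{16501}} = \sqrt{1296 - \frac{543}{16501}} = \sqrt{\frac{21384753}{16501}} = \frac{13 \sqrt{2087987037}}{16501}$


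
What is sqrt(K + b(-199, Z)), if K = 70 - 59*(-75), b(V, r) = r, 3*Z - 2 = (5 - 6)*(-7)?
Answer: sqrt(4498) ≈ 67.067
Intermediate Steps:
Z = 3 (Z = 2/3 + ((5 - 6)*(-7))/3 = 2/3 + (-1*(-7))/3 = 2/3 + (1/3)*7 = 2/3 + 7/3 = 3)
K = 4495 (K = 70 + 4425 = 4495)
sqrt(K + b(-199, Z)) = sqrt(4495 + 3) = sqrt(4498)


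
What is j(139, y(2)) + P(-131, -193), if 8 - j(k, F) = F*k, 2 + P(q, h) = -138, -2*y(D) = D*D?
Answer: 146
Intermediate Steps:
y(D) = -D²/2 (y(D) = -D*D/2 = -D²/2)
P(q, h) = -140 (P(q, h) = -2 - 138 = -140)
j(k, F) = 8 - F*k
j(139, y(2)) + P(-131, -193) = (8 - 1*(-½*2²)*139) - 140 = (8 - 1*(-½*4)*139) - 140 = (8 - 1*(-2)*139) - 140 = (8 + 278) - 140 = 286 - 140 = 146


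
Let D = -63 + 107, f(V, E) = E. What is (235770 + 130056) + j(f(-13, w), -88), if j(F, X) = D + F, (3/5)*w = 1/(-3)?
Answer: 3292825/9 ≈ 3.6587e+5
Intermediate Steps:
w = -5/9 (w = (5/3)/(-3) = (5/3)*(-1/3) = -5/9 ≈ -0.55556)
D = 44
j(F, X) = 44 + F
(235770 + 130056) + j(f(-13, w), -88) = (235770 + 130056) + (44 - 5/9) = 365826 + 391/9 = 3292825/9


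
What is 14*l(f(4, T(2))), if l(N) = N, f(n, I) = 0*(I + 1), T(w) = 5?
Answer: 0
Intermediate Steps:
f(n, I) = 0 (f(n, I) = 0*(1 + I) = 0)
14*l(f(4, T(2))) = 14*0 = 0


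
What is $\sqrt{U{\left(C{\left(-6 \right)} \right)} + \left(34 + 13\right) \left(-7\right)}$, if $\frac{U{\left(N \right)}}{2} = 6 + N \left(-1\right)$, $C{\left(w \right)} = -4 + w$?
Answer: $3 i \sqrt{33} \approx 17.234 i$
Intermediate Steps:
$U{\left(N \right)} = 12 - 2 N$ ($U{\left(N \right)} = 2 \left(6 + N \left(-1\right)\right) = 2 \left(6 - N\right) = 12 - 2 N$)
$\sqrt{U{\left(C{\left(-6 \right)} \right)} + \left(34 + 13\right) \left(-7\right)} = \sqrt{\left(12 - 2 \left(-4 - 6\right)\right) + \left(34 + 13\right) \left(-7\right)} = \sqrt{\left(12 - -20\right) + 47 \left(-7\right)} = \sqrt{\left(12 + 20\right) - 329} = \sqrt{32 - 329} = \sqrt{-297} = 3 i \sqrt{33}$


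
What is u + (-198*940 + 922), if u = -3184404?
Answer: -3369602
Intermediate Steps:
u + (-198*940 + 922) = -3184404 + (-198*940 + 922) = -3184404 + (-186120 + 922) = -3184404 - 185198 = -3369602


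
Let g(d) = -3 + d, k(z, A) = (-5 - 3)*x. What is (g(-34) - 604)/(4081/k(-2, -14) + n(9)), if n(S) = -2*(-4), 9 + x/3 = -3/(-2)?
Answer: -115380/5521 ≈ -20.898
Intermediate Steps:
x = -45/2 (x = -27 + 3*(-3/(-2)) = -27 + 3*(-3*(-½)) = -27 + 3*(3/2) = -27 + 9/2 = -45/2 ≈ -22.500)
n(S) = 8
k(z, A) = 180 (k(z, A) = (-5 - 3)*(-45/2) = -8*(-45/2) = 180)
(g(-34) - 604)/(4081/k(-2, -14) + n(9)) = ((-3 - 34) - 604)/(4081/180 + 8) = (-37 - 604)/(4081*(1/180) + 8) = -641/(4081/180 + 8) = -641/5521/180 = -641*180/5521 = -115380/5521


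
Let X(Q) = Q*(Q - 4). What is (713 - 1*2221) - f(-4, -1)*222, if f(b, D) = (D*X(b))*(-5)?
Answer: -37028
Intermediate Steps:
X(Q) = Q*(-4 + Q)
f(b, D) = -5*D*b*(-4 + b) (f(b, D) = (D*(b*(-4 + b)))*(-5) = (D*b*(-4 + b))*(-5) = -5*D*b*(-4 + b))
(713 - 1*2221) - f(-4, -1)*222 = (713 - 1*2221) - 5*(-1)*(-4)*(4 - 1*(-4))*222 = (713 - 2221) - 5*(-1)*(-4)*(4 + 4)*222 = -1508 - 5*(-1)*(-4)*8*222 = -1508 - 160*222 = -1508 - 1*35520 = -1508 - 35520 = -37028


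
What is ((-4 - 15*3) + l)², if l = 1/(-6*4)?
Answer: 1385329/576 ≈ 2405.1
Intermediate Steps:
l = -1/24 (l = 1/(-24) = -1/24 ≈ -0.041667)
((-4 - 15*3) + l)² = ((-4 - 15*3) - 1/24)² = ((-4 - 5*9) - 1/24)² = ((-4 - 45) - 1/24)² = (-49 - 1/24)² = (-1177/24)² = 1385329/576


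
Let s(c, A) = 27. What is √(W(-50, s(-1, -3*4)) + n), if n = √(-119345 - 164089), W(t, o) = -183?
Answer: √(-183 + I*√283434) ≈ 13.783 + 19.313*I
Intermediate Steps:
n = I*√283434 (n = √(-283434) = I*√283434 ≈ 532.38*I)
√(W(-50, s(-1, -3*4)) + n) = √(-183 + I*√283434)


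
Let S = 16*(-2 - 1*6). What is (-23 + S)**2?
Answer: 22801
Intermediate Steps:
S = -128 (S = 16*(-2 - 6) = 16*(-8) = -128)
(-23 + S)**2 = (-23 - 128)**2 = (-151)**2 = 22801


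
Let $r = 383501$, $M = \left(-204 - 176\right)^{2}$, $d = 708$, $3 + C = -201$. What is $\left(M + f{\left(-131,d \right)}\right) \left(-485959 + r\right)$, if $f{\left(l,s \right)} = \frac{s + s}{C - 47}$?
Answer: $- \frac{3713383654672}{251} \approx -1.4794 \cdot 10^{10}$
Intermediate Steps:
$C = -204$ ($C = -3 - 201 = -204$)
$f{\left(l,s \right)} = - \frac{2 s}{251}$ ($f{\left(l,s \right)} = \frac{s + s}{-204 - 47} = \frac{2 s}{-251} = 2 s \left(- \frac{1}{251}\right) = - \frac{2 s}{251}$)
$M = 144400$ ($M = \left(-380\right)^{2} = 144400$)
$\left(M + f{\left(-131,d \right)}\right) \left(-485959 + r\right) = \left(144400 - \frac{1416}{251}\right) \left(-485959 + 383501\right) = \left(144400 - \frac{1416}{251}\right) \left(-102458\right) = \frac{36242984}{251} \left(-102458\right) = - \frac{3713383654672}{251}$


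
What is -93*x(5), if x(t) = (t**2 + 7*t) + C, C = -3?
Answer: -5301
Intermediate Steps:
x(t) = -3 + t**2 + 7*t (x(t) = (t**2 + 7*t) - 3 = -3 + t**2 + 7*t)
-93*x(5) = -93*(-3 + 5**2 + 7*5) = -93*(-3 + 25 + 35) = -93*57 = -5301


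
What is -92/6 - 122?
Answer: -412/3 ≈ -137.33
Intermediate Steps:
-92/6 - 122 = -92*1/6 - 122 = -46/3 - 122 = -412/3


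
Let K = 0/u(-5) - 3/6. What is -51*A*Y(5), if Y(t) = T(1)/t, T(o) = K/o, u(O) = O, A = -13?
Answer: -663/10 ≈ -66.300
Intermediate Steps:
K = -½ (K = 0/(-5) - 3/6 = 0*(-⅕) - 3*⅙ = 0 - ½ = -½ ≈ -0.50000)
T(o) = -1/(2*o)
Y(t) = -1/(2*t) (Y(t) = (-½/1)/t = (-½*1)/t = -1/(2*t))
-51*A*Y(5) = -(-663)*(-½/5) = -(-663)*(-½*⅕) = -(-663)*(-1)/10 = -51*13/10 = -663/10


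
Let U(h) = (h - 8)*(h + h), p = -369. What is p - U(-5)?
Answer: -499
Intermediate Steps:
U(h) = 2*h*(-8 + h) (U(h) = (-8 + h)*(2*h) = 2*h*(-8 + h))
p - U(-5) = -369 - 2*(-5)*(-8 - 5) = -369 - 2*(-5)*(-13) = -369 - 1*130 = -369 - 130 = -499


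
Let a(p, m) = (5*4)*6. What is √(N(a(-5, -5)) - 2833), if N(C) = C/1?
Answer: I*√2713 ≈ 52.086*I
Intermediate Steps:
a(p, m) = 120 (a(p, m) = 20*6 = 120)
N(C) = C (N(C) = C*1 = C)
√(N(a(-5, -5)) - 2833) = √(120 - 2833) = √(-2713) = I*√2713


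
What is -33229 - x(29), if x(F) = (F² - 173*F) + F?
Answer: -29082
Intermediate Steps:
x(F) = F² - 172*F
-33229 - x(29) = -33229 - 29*(-172 + 29) = -33229 - 29*(-143) = -33229 - 1*(-4147) = -33229 + 4147 = -29082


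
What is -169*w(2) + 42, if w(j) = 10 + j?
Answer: -1986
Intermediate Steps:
-169*w(2) + 42 = -169*(10 + 2) + 42 = -169*12 + 42 = -2028 + 42 = -1986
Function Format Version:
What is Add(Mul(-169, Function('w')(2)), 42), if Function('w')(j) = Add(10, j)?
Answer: -1986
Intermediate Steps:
Add(Mul(-169, Function('w')(2)), 42) = Add(Mul(-169, Add(10, 2)), 42) = Add(Mul(-169, 12), 42) = Add(-2028, 42) = -1986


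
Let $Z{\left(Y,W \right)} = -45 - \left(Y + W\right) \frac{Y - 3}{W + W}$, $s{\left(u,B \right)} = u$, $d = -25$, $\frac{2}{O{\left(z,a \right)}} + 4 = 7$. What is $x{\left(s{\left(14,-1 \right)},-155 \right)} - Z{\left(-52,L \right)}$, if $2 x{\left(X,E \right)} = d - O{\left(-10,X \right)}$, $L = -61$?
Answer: $- \frac{3436}{183} \approx -18.776$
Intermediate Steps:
$O{\left(z,a \right)} = \frac{2}{3}$ ($O{\left(z,a \right)} = \frac{2}{-4 + 7} = \frac{2}{3}$)
$Z{\left(Y,W \right)} = -45 - \frac{\left(-3 + Y\right) \left(W + Y\right)}{2 W}$ ($Z{\left(Y,W \right)} = -45 - \left(W + Y\right) \frac{-3 + Y}{2 W} = -45 - \frac{\left(-3 + Y\right) \left(W + Y\right)}{2 W}$)
$x{\left(X,E \right)} = - \frac{77}{6}$ ($x{\left(X,E \right)} = \frac{-25 - \frac{2}{3}}{2} = \frac{1}{2} \left(- \frac{77}{3}\right) = - \frac{77}{6}$)
$x{\left(s{\left(14,-1 \right)},-155 \right)} - Z{\left(-52,L \right)} = - \frac{77}{6} - \frac{- \left(-52\right)^{2} + 3 \left(-52\right) - - 61 \left(87 - 52\right)}{2 \left(-61\right)} = - \frac{77}{6} - \frac{1}{2} \left(- \frac{1}{61}\right) \left(\left(-1\right) 2704 - 156 - \left(-61\right) 35\right) = - \frac{77}{6} - \frac{1}{2} \left(- \frac{1}{61}\right) \left(-2704 - 156 + 2135\right) = - \frac{77}{6} - \frac{1}{2} \left(- \frac{1}{61}\right) \left(-725\right) = - \frac{77}{6} - \frac{725}{122} = - \frac{3436}{183}$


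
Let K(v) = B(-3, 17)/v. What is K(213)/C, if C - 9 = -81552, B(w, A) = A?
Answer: -17/17368659 ≈ -9.7877e-7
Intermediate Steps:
C = -81543 (C = 9 - 81552 = -81543)
K(v) = 17/v
K(213)/C = (17/213)/(-81543) = (17*(1/213))*(-1/81543) = (17/213)*(-1/81543) = -17/17368659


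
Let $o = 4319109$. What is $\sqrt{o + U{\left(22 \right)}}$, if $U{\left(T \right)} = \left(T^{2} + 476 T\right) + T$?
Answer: $17 \sqrt{14983} \approx 2080.9$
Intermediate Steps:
$U{\left(T \right)} = T^{2} + 477 T$
$\sqrt{o + U{\left(22 \right)}} = \sqrt{4319109 + 22 \left(477 + 22\right)} = \sqrt{4319109 + 22 \cdot 499} = \sqrt{4319109 + 10978} = \sqrt{4330087} = 17 \sqrt{14983}$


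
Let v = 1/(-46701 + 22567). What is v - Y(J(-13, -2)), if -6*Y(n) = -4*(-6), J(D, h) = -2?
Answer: 96535/24134 ≈ 4.0000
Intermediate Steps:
Y(n) = -4 (Y(n) = -(-2)*(-6)/3 = -1/6*24 = -4)
v = -1/24134 (v = 1/(-24134) = -1/24134 ≈ -4.1435e-5)
v - Y(J(-13, -2)) = -1/24134 - 1*(-4) = -1/24134 + 4 = 96535/24134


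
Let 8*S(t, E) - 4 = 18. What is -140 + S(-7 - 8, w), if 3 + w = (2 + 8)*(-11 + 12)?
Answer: -549/4 ≈ -137.25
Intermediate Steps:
w = 7 (w = -3 + (2 + 8)*(-11 + 12) = -3 + 10*1 = -3 + 10 = 7)
S(t, E) = 11/4 (S(t, E) = 1/2 + (1/8)*18 = 1/2 + 9/4 = 11/4)
-140 + S(-7 - 8, w) = -140 + 11/4 = -549/4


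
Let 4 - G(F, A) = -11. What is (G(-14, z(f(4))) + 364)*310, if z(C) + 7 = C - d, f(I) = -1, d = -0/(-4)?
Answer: 117490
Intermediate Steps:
d = 0 (d = -0*(-1)/4 = -1*0 = 0)
z(C) = -7 + C (z(C) = -7 + (C - 1*0) = -7 + (C + 0) = -7 + C)
G(F, A) = 15 (G(F, A) = 4 - 1*(-11) = 4 + 11 = 15)
(G(-14, z(f(4))) + 364)*310 = (15 + 364)*310 = 379*310 = 117490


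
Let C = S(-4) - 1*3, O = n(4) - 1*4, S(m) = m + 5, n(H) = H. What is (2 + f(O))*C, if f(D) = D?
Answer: -4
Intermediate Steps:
S(m) = 5 + m
O = 0 (O = 4 - 1*4 = 4 - 4 = 0)
C = -2 (C = (5 - 4) - 1*3 = 1 - 3 = -2)
(2 + f(O))*C = (2 + 0)*(-2) = 2*(-2) = -4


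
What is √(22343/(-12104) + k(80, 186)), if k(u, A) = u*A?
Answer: √544937745602/6052 ≈ 121.98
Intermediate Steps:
k(u, A) = A*u
√(22343/(-12104) + k(80, 186)) = √(22343/(-12104) + 186*80) = √(22343*(-1/12104) + 14880) = √(-22343/12104 + 14880) = √(180085177/12104) = √544937745602/6052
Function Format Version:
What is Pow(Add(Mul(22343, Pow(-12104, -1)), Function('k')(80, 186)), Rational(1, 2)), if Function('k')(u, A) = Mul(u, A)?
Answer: Mul(Rational(1, 6052), Pow(544937745602, Rational(1, 2))) ≈ 121.98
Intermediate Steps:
Function('k')(u, A) = Mul(A, u)
Pow(Add(Mul(22343, Pow(-12104, -1)), Function('k')(80, 186)), Rational(1, 2)) = Pow(Add(Mul(22343, Pow(-12104, -1)), Mul(186, 80)), Rational(1, 2)) = Pow(Add(Mul(22343, Rational(-1, 12104)), 14880), Rational(1, 2)) = Pow(Add(Rational(-22343, 12104), 14880), Rational(1, 2)) = Pow(Rational(180085177, 12104), Rational(1, 2)) = Mul(Rational(1, 6052), Pow(544937745602, Rational(1, 2)))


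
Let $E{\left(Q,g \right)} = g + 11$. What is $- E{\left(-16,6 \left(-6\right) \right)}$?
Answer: $25$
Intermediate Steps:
$E{\left(Q,g \right)} = 11 + g$
$- E{\left(-16,6 \left(-6\right) \right)} = - (11 + 6 \left(-6\right)) = - (11 - 36) = \left(-1\right) \left(-25\right) = 25$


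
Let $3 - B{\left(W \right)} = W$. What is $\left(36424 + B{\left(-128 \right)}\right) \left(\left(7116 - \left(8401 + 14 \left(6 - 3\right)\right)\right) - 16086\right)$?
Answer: $-636532215$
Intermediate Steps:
$B{\left(W \right)} = 3 - W$
$\left(36424 + B{\left(-128 \right)}\right) \left(\left(7116 - \left(8401 + 14 \left(6 - 3\right)\right)\right) - 16086\right) = \left(36424 + \left(3 - -128\right)\right) \left(\left(7116 - \left(8401 + 14 \left(6 - 3\right)\right)\right) - 16086\right) = \left(36424 + \left(3 + 128\right)\right) \left(\left(7116 - 8443\right) - 16086\right) = \left(36424 + 131\right) \left(\left(7116 - 8443\right) - 16086\right) = 36555 \left(\left(7116 - 8443\right) - 16086\right) = 36555 \left(-1327 - 16086\right) = 36555 \left(-17413\right) = -636532215$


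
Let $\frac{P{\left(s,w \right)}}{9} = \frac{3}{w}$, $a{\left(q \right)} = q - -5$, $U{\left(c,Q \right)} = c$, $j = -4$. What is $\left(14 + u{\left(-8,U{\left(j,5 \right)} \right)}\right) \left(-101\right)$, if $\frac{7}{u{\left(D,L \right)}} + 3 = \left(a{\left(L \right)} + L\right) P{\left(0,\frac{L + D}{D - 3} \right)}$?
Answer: $- \frac{434098}{309} \approx -1404.8$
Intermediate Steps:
$a{\left(q \right)} = 5 + q$ ($a{\left(q \right)} = q + 5 = 5 + q$)
$P{\left(s,w \right)} = \frac{27}{w}$ ($P{\left(s,w \right)} = 9 \frac{3}{w} = \frac{27}{w}$)
$u{\left(D,L \right)} = \frac{7}{-3 + \frac{27 \left(-3 + D\right) \left(5 + 2 L\right)}{D + L}}$ ($u{\left(D,L \right)} = \frac{7}{-3 + \left(\left(5 + L\right) + L\right) \frac{27}{\left(L + D\right) \frac{1}{D - 3}}} = \frac{7}{-3 + \left(5 + 2 L\right) \frac{27}{\left(D + L\right) \frac{1}{-3 + D}}} = \frac{7}{-3 + \left(5 + 2 L\right) \frac{27}{\frac{1}{-3 + D} \left(D + L\right)}} = \frac{7}{-3 + \left(5 + 2 L\right) 27 \frac{-3 + D}{D + L}} = \frac{7}{-3 + \left(5 + 2 L\right) \frac{27 \left(-3 + D\right)}{D + L}} = \frac{7}{-3 + \frac{27 \left(-3 + D\right) \left(5 + 2 L\right)}{D + L}}$)
$\left(14 + u{\left(-8,U{\left(j,5 \right)} \right)}\right) \left(-101\right) = \left(14 + \frac{7 \left(-8 - 4\right)}{3 \left(-135 - -220 + 44 \left(-8\right) + 18 \left(-8\right) \left(-4\right)\right)}\right) \left(-101\right) = \left(14 + \frac{7}{3} \frac{1}{-135 + 220 - 352 + 576} \left(-12\right)\right) \left(-101\right) = \left(14 + \frac{7}{3} \cdot \frac{1}{309} \left(-12\right)\right) \left(-101\right) = \left(14 - \frac{28}{309}\right) \left(-101\right) = \frac{4298}{309} \left(-101\right) = - \frac{434098}{309}$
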